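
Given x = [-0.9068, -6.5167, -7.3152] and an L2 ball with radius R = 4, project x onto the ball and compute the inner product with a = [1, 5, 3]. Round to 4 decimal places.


Step 1: Compute ||x|| (intermediates to 6 decimals).
||x|| = sqrt((-0.9068)^2 + (-6.5167)^2 + (-7.3152)^2) = 9.838791
Step 2: Project.
Since ||x|| > R, scale = R/||x|| = 4/9.838791 = 0.406554, proj(x) = scale * x
proj(x) = [-0.368663, -2.64939, -2.974024]
Step 3: Dot product.
a^T * proj(x) = 1*(-0.368663) + 5*(-2.64939) + 3*(-2.974024) = -22.5377


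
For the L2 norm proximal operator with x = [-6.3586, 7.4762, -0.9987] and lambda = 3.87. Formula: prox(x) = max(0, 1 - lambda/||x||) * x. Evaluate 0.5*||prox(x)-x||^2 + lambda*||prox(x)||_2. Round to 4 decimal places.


Step 1: Compute ||x||.
||x|| = 9.8652
Step 2: Compute scaling factor.
scale = max(0, 1 - 3.87/9.8652) = 0.6077
Step 3: prox(x) = [-3.8642, 4.5434, -0.6069]
||prox(x)|| = 5.9952
Step 4: Proximal objective.
0.5*||prox-x||^2 = 7.4885
lambda*||prox|| = 23.2014
Total = 30.69


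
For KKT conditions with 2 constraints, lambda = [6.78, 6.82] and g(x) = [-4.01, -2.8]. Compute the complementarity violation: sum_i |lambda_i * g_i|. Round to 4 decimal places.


KKT complementary slackness check:
lambda_1 * g_1 = 6.78 * -4.01 = -27.1878
lambda_2 * g_2 = 6.82 * -2.8 = -19.096
Total violation = 27.1878 + 19.096 = 46.2838


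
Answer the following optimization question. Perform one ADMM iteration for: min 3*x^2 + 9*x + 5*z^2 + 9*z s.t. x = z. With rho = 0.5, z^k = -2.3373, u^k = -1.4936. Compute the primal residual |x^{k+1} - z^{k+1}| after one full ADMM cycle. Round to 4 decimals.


ADMM iteration with rho = 0.5, z^k = -2.3373, u^k = -1.4936
Step 1: x-update.
Minimize 3*x^2 + 9*x + (0.5/2)*(x + 2.3373 - 1.4936)^2
FOC: (2*3 + 0.5)*x = -9 + 0.5*(-2.3373 + 1.4936)
x^{k+1} = -1.4495
Step 2: z-update.
Minimize 5*z^2 + 9*z + (0.5/2)*(-1.4495 - z - 1.4936)^2
FOC: (2*5 + 0.5)*z = -9 + 0.5*(-1.4495 - 1.4936)
z^{k+1} = -0.9973
Step 3: u-update.
u^{k+1} = -1.4936 - 1.4495 + 0.9973 = -1.9458
Step 4: Primal residual = |-1.4495 + 0.9973| = 0.4522


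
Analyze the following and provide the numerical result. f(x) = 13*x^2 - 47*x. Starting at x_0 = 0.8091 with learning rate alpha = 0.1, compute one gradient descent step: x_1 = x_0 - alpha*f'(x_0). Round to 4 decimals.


We compute the gradient at x_0 and apply the update.
f'(x) = 26*x - 47
f'(0.8091) = 26*0.8091 - 47 = -25.9634
x_1 = 0.8091 - 0.1*-25.9634 = 3.4054


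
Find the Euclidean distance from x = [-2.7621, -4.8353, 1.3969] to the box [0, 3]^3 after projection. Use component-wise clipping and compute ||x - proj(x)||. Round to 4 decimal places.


Project each component onto [0, 3].
clip(-2.7621) = 0.0, clip(-4.8353) = 0.0, clip(1.3969) = 1.3969
Projection = [0.0, 0.0, 1.3969]
Squared diffs: [7.6292, 23.3801, 0.0]
Distance = sqrt(31.0093) = 5.5686


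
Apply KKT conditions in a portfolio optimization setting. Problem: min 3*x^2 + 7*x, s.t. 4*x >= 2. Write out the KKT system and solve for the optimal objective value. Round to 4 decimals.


Step 1: Try lambda = 0 (constraint inactive).
x_unc = -7/(2*3) = -1.1667
Check: 4*-1.1667 = -4.6668 < 2 -- violated!
Step 2: Constraint must be active: 4*x = 2
x* = 2/4 = 0.5
lambda = (2*3*0.5 + 7)/4 = 2.5
Step 3: Compute optimal value.
f(x*) = 3*0.5^2 + 7*0.5 = 4.25


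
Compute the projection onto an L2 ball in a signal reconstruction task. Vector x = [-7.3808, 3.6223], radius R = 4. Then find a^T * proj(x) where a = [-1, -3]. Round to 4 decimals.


Step 1: Compute ||x|| (intermediates to 6 decimals).
||x|| = sqrt((-7.3808)^2 + 3.6223^2) = 8.221756
Step 2: Project.
Since ||x|| > R, scale = R/||x|| = 4/8.221756 = 0.486514, proj(x) = scale * x
proj(x) = [-3.590863, 1.7623]
Step 3: Dot product.
a^T * proj(x) = -1*(-3.590863) - 3*1.7623 = -1.696


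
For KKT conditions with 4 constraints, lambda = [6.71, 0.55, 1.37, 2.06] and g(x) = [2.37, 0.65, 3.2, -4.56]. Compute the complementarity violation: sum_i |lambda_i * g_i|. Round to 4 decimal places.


KKT complementary slackness check:
lambda_1 * g_1 = 6.71 * 2.37 = 15.9027
lambda_2 * g_2 = 0.55 * 0.65 = 0.3575
lambda_3 * g_3 = 1.37 * 3.2 = 4.384
lambda_4 * g_4 = 2.06 * -4.56 = -9.3936
Total violation = 15.9027 + 0.3575 + 4.384 + 9.3936 = 30.0378


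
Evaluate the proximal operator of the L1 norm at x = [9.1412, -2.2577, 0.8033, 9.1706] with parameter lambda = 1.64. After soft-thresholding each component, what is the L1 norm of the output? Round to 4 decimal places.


Soft-thresholding with lambda = 1.64:
prox(9.1412) = sign(9.1412)*max(|9.1412| - 1.64, 0) = 7.5012
prox(-2.2577) = sign(-2.2577)*max(|-2.2577| - 1.64, 0) = -0.6177
prox(0.8033) = sign(0.8033)*max(|0.8033| - 1.64, 0) = 0.0
prox(9.1706) = sign(9.1706)*max(|9.1706| - 1.64, 0) = 7.5306
prox(x) = [7.5012, -0.6177, 0.0, 7.5306]
||prox(x)||_1 = 7.5012 + 0.6177 + 0.0 + 7.5306 = 15.6495


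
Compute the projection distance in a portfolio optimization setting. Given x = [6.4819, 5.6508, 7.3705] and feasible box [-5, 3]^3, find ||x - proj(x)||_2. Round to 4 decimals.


Project each component onto [-5, 3].
clip(6.4819) = 3.0, clip(5.6508) = 3.0, clip(7.3705) = 3.0
Projection = [3.0, 3.0, 3.0]
Squared diffs: [12.1236, 7.0267, 19.1013]
Distance = sqrt(38.2516) = 6.1848


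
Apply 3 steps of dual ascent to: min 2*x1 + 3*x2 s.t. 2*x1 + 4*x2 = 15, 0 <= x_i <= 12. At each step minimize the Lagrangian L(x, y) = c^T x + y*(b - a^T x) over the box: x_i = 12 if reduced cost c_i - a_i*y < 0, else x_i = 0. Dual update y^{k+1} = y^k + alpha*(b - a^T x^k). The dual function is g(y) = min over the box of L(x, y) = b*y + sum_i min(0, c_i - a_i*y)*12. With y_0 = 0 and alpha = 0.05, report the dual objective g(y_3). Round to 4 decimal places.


Dual ascent for LP: min 2*x1 + 3*x2, 2*x1 + 4*x2 = 15, 0 <= x_i <= 12
Step 1: y^k = 0.0, reduced costs: (2.0, 3.0)
  x^k = (0.0, 0.0), subgradient = b - a^T x = 15.0
  y^{k+1} = 0.0 + 0.05*15.0 = 0.75
Step 2: y^k = 0.75, reduced costs: (0.5, 0.0)
  x^k = (0.0, 0.0), subgradient = b - a^T x = 15.0
  y^{k+1} = 0.75 + 0.05*15.0 = 1.5
Step 3: y^k = 1.5, reduced costs: (-1.0, -3.0)
  x^k = (12.0, 12.0), subgradient = b - a^T x = -57.0
  y^{k+1} = 1.5 + 0.05*-57.0 = -1.35
Dual objective at y_3 = -1.35: reduced costs (4.7, 8.4), box minimizer x = (0.0, 0.0)
g(y_3) = b*y + (c1 - a1*y)*x1 + (c2 - a2*y)*x2 = 15*(-1.35) + 4.7*0.0 + 8.4*0.0 = -20.25 + 0.0 + 0.0 = -20.25


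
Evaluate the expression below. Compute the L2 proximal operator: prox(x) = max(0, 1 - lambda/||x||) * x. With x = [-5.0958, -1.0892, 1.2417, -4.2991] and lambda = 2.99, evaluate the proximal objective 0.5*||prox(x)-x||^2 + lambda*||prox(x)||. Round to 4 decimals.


Step 1: Compute ||x||.
||x|| = 6.8686
Step 2: Compute scaling factor.
scale = max(0, 1 - 2.99/6.8686) = 0.5647
Step 3: prox(x) = [-2.8775, -0.6151, 0.7012, -2.4276]
||prox(x)|| = 3.8786
Step 4: Proximal objective.
0.5*||prox-x||^2 = 4.4701
lambda*||prox|| = 11.597
Total = 16.0671


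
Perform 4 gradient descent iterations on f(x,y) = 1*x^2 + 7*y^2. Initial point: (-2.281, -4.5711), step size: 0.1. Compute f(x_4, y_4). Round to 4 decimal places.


Gradient descent on f(x,y) = 1*x^2 + 7*y^2.
Starting point: (-2.281, -4.5711), alpha = 0.1
Step 1: grad_x = 2*1*-2.281 = -4.562, grad_y = 2*7*-4.5711 = -63.9954
  x_1 = -2.281 - 0.1*-4.562 = -1.8248
  y_1 = -4.5711 - 0.1*-63.9954 = 1.8284
Step 2: grad_x = 2*1*-1.8248 = -3.6496, grad_y = 2*7*1.8284 = 25.5982
  x_2 = -1.8248 - 0.1*-3.6496 = -1.4598
  y_2 = 1.8284 - 0.1*25.5982 = -0.7314
Step 3: grad_x = 2*1*-1.4598 = -2.9197, grad_y = 2*7*-0.7314 = -10.2393
  x_3 = -1.4598 - 0.1*-2.9197 = -1.1679
  y_3 = -0.7314 - 0.1*-10.2393 = 0.2926
Step 4: grad_x = 2*1*-1.1679 = -2.3357, grad_y = 2*7*0.2926 = 4.0957
  x_4 = -1.1679 - 0.1*-2.3357 = -0.9343
  y_4 = 0.2926 - 0.1*4.0957 = -0.117
f(-0.9343, -0.117) = 1*(-0.9343)^2 + 7*(-0.117)^2 = 0.9688


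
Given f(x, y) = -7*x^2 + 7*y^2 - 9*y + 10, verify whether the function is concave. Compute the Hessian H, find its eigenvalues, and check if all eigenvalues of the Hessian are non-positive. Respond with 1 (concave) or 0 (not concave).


The Hessian of f(x,y) = -7*x^2 + 7*y^2 - 9*y + 10 is:
H = [[-14, 0], [0, 14]]
Trace = -14 + 14 = 0
Determinant = -14*14 - (0)^2 = -196
Discriminant = (0)^2 - 4*-196 = 784.0
Eigenvalues: lambda_1 = -14.0, lambda_2 = 14.0
The function is not concave.

0


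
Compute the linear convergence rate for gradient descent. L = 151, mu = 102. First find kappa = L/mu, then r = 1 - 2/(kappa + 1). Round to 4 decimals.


Step 1: Compute the condition number.
kappa = L/mu = 151/102 = 1.4804
Step 2: Compute the convergence rate.
r = 1 - 2/(kappa + 1) = 1 - 2*mu/(L + mu) = (L - mu)/(L + mu) = 49/253 = 0.1937


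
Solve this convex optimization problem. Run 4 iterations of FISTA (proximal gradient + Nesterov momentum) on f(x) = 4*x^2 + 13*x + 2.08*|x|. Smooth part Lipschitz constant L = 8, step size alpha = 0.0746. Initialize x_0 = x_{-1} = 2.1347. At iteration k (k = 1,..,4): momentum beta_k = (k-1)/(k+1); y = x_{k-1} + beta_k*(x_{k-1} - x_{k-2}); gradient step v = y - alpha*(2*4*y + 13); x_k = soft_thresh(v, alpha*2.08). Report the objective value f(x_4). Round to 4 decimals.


FISTA on f(x) = 4*x^2 + 13*x + 2.08*|x|
L = 8, alpha = 0.0746
Iteration 1: beta = 0.0, y = 2.1347 + 0.0*(2.1347 - 2.1347) = 2.1347
  grad(y) = 30.0776, v = y - alpha*grad = -0.1091
  prox(v) = soft_thresh(-0.1091, 0.1552) = 0.0
Iteration 2: beta = 0.3333, y = 0.0 + 0.3333*(0.0 - 2.1347) = -0.7116
  grad(y) = 7.3075, v = y - alpha*grad = -1.2567
  prox(v) = soft_thresh(-1.2567, 0.1552) = -1.1015
Iteration 3: beta = 0.5, y = -1.1015 + 0.5*(-1.1015 - 0.0) = -1.6523
  grad(y) = -0.2184, v = y - alpha*grad = -1.636
  prox(v) = soft_thresh(-1.636, 0.1552) = -1.4808
Iteration 4: beta = 0.6, y = -1.4808 + 0.6*(-1.4808 + 1.1015) = -1.7084
  grad(y) = -0.6674, v = y - alpha*grad = -1.6586
  prox(v) = soft_thresh(-1.6586, 0.1552) = -1.5035
f(x_4) = 4*(-1.5035)^2 + 13*(-1.5035) + 2.08*|-1.5035| = -7.3762


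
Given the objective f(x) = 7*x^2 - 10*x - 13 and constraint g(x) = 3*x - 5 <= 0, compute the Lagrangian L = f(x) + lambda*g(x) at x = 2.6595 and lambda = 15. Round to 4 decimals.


Step 1: Evaluate f(x).
f(2.6595) = 7*2.6595^2 - 10*2.6595 - 13 = 9.9156
Step 2: Evaluate g(x).
g(2.6595) = 3*2.6595 - 5 = 2.9785
Step 3: Compute Lagrangian.
L = 9.9156 + 15*2.9785 = 54.5931


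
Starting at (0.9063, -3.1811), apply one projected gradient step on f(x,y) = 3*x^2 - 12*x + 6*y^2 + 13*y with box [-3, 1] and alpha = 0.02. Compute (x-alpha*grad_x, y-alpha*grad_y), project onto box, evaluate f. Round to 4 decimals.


Step 1: Compute gradient at (0.9063, -3.1811).
grad_x = 2*3*0.9063 - 12 = -6.5622
grad_y = 2*6*-3.1811 + 13 = -25.1732
Step 2: Gradient step.
x_raw = 0.9063 - 0.02*-6.5622 = 1.0375
y_raw = -3.1811 - 0.02*-25.1732 = -2.6776
Step 3: Project onto [-3, 1].
x_proj = clip(1.0375) = 1.0
y_proj = clip(-2.6776) = -2.6776
Step 4: Evaluate f.
f(1.0, -2.6776) = -0.7909


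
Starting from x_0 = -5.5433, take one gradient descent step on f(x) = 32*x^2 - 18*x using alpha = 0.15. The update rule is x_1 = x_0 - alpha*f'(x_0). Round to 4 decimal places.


We compute the gradient at x_0 and apply the update.
f'(x) = 64*x - 18
f'(-5.5433) = 64*-5.5433 - 18 = -372.7712
x_1 = -5.5433 - 0.15*-372.7712 = 50.3724


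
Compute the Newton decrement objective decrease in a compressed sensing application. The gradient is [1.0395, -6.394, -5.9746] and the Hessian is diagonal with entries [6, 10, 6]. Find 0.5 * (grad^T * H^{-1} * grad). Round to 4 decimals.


Step 1: H is diagonal, so H^(-1) * g = [0.1733, -0.6394, -0.9958].
Step 2: g^T H^(-1) g = sum_i g_i^2 / H_ii
  = (1.0395)^2/6 + (-6.394)^2/10 + (-5.9746)^2/6
  = 0.1801 + 4.0883 + 5.9493 = 10.2177
Step 3: Objective decrease = 0.5 * g^T H^(-1) g = 5.1089


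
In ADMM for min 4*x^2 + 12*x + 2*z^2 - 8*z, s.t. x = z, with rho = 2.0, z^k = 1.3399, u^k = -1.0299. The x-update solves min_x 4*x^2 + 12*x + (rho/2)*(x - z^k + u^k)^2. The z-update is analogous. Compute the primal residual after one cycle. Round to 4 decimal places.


ADMM iteration with rho = 2.0, z^k = 1.3399, u^k = -1.0299
Step 1: x-update.
Minimize 4*x^2 + 12*x + (2.0/2)*(x - 1.3399 - 1.0299)^2
FOC: (2*4 + 2.0)*x = -12 + 2.0*(1.3399 + 1.0299)
x^{k+1} = -0.726
Step 2: z-update.
Minimize 2*z^2 - 8*z + (2.0/2)*(-0.726 - z - 1.0299)^2
FOC: (2*2 + 2.0)*z = 8 + 2.0*(-0.726 - 1.0299)
z^{k+1} = 0.748
Step 3: u-update.
u^{k+1} = -1.0299 - 0.726 - 0.748 = -2.504
Step 4: Primal residual = |-0.726 - 0.748| = 1.4741


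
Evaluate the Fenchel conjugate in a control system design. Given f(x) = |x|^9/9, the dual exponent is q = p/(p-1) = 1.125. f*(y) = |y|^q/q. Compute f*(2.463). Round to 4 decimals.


The conjugate exponent q satisfies 1/p + 1/q = 1.
p = 9, so q = 9/(9 - 1) = 1.125
|y|^q = 2.463^1.125 = 2.7568
f*(2.463) = 2.7568 / 1.125 = 2.4504


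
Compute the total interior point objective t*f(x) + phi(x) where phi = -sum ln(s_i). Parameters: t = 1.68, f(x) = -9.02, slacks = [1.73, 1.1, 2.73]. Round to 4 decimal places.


Step 1: Compute log-barrier.
ln values: [0.5481, 0.0953, 1.0043]
phi = -(0.5481 + 0.0953 + 1.0043) = -1.6477
Step 2: Compute augmented objective.
t*f(x) = 1.68*-9.02 = -15.1536
Total = -15.1536 - 1.6477 = -16.8013


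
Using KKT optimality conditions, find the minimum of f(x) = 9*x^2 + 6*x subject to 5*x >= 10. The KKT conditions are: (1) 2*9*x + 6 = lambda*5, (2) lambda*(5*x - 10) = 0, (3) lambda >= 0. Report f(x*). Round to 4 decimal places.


Step 1: Try lambda = 0 (constraint inactive).
x_unc = -6/(2*9) = -0.3333
Check: 5*-0.3333 = -1.6665 < 10 -- violated!
Step 2: Constraint must be active: 5*x = 10
x* = 10/5 = 2.0
lambda = (2*9*2.0 + 6)/5 = 8.4
Step 3: Compute optimal value.
f(x*) = 9*2.0^2 + 6*2.0 = 48.0


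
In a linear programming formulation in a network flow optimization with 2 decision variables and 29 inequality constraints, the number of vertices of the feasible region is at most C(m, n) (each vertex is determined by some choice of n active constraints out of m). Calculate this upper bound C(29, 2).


Each vertex corresponds to some choice of n active constraints out of m, so the number of vertices is at most C(m, n) = m! / (n!(m-n)!).
m = 29, n = 2
Numerator: 29 * 28
Denominator: 2! = 2
C(29, 2) = 406


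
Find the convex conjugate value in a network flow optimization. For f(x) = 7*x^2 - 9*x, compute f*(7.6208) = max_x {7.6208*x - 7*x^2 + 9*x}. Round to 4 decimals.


f*(y) = sup_x {y*x - a*x^2 - b*x} = sup_x {(y-b)*x - a*x^2}
FOC: (y - b) - 2a*x = 0 => x* = (y - b)/(2a)
x* = (7.6208 + 9)/(2*7) = 1.1872
f*(7.6208) = (y-b)^2/(4a) = (7.6208 + 9)^2/(4*7)
= 276.251/28 = 9.8661


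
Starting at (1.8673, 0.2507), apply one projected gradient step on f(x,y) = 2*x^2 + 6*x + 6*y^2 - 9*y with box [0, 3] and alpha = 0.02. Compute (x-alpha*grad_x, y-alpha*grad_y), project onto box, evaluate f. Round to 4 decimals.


Step 1: Compute gradient at (1.8673, 0.2507).
grad_x = 2*2*1.8673 + 6 = 13.4692
grad_y = 2*6*0.2507 - 9 = -5.9916
Step 2: Gradient step.
x_raw = 1.8673 - 0.02*13.4692 = 1.5979
y_raw = 0.2507 - 0.02*-5.9916 = 0.3705
Step 3: Project onto [0, 3].
x_proj = clip(1.5979) = 1.5979
y_proj = clip(0.3705) = 0.3705
Step 4: Evaluate f.
f(1.5979, 0.3705) = 12.1831


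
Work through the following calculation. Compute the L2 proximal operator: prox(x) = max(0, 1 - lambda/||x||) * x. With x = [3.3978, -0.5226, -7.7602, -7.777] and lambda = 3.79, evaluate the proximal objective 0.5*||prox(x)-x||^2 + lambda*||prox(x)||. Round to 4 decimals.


Step 1: Compute ||x||.
||x|| = 11.5118
Step 2: Compute scaling factor.
scale = max(0, 1 - 3.79/11.5118) = 0.6708
Step 3: prox(x) = [2.2791, -0.3505, -5.2053, -5.2166]
||prox(x)|| = 7.7218
Step 4: Proximal objective.
0.5*||prox-x||^2 = 7.1821
lambda*||prox|| = 29.2656
Total = 36.4475


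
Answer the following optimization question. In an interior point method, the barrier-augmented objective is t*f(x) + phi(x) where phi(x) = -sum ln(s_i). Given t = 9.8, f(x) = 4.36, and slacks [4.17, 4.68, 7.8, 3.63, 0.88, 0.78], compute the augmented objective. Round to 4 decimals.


Step 1: Compute log-barrier.
ln values: [1.4279, 1.5433, 2.0541, 1.2892, -0.1278, -0.2485]
phi = -(1.4279 + 1.5433 + 2.0541 + 1.2892 - 0.1278 - 0.2485) = -5.9383
Step 2: Compute augmented objective.
t*f(x) = 9.8*4.36 = 42.728
Total = 42.728 - 5.9383 = 36.7897


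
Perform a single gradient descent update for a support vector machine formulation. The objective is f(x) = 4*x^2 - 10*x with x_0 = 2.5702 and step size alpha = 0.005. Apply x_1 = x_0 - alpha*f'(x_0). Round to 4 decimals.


We compute the gradient at x_0 and apply the update.
f'(x) = 8*x - 10
f'(2.5702) = 8*2.5702 - 10 = 10.5616
x_1 = 2.5702 - 0.005*10.5616 = 2.5174


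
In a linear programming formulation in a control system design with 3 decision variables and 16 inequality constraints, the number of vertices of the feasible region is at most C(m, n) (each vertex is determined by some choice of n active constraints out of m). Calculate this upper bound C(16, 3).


Each vertex corresponds to some choice of n active constraints out of m, so the number of vertices is at most C(m, n) = m! / (n!(m-n)!).
m = 16, n = 3
Numerator: 16 * 15 * 14
Denominator: 3! = 6
C(16, 3) = 560


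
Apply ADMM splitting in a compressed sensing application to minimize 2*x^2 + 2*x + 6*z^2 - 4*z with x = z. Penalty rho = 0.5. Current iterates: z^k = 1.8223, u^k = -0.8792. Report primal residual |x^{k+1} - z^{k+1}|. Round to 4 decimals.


ADMM iteration with rho = 0.5, z^k = 1.8223, u^k = -0.8792
Step 1: x-update.
Minimize 2*x^2 + 2*x + (0.5/2)*(x - 1.8223 - 0.8792)^2
FOC: (2*2 + 0.5)*x = -2 + 0.5*(1.8223 + 0.8792)
x^{k+1} = -0.1443
Step 2: z-update.
Minimize 6*z^2 - 4*z + (0.5/2)*(-0.1443 - z - 0.8792)^2
FOC: (2*6 + 0.5)*z = 4 + 0.5*(-0.1443 - 0.8792)
z^{k+1} = 0.2791
Step 3: u-update.
u^{k+1} = -0.8792 - 0.1443 - 0.2791 = -1.3025
Step 4: Primal residual = |-0.1443 - 0.2791| = 0.4233


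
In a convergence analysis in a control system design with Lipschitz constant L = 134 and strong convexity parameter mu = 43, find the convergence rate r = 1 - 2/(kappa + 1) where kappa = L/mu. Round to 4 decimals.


Step 1: Compute the condition number.
kappa = L/mu = 134/43 = 3.1163
Step 2: Compute the convergence rate.
r = 1 - 2/(kappa + 1) = 1 - 2*mu/(L + mu) = (L - mu)/(L + mu) = 91/177 = 0.5141


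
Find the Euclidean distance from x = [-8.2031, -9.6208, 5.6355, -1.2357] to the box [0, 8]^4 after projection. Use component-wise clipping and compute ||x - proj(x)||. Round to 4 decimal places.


Project each component onto [0, 8].
clip(-8.2031) = 0.0, clip(-9.6208) = 0.0, clip(5.6355) = 5.6355, clip(-1.2357) = 0.0
Projection = [0.0, 0.0, 5.6355, 0.0]
Squared diffs: [67.2908, 92.5598, 0.0, 1.527]
Distance = sqrt(161.3776) = 12.7034


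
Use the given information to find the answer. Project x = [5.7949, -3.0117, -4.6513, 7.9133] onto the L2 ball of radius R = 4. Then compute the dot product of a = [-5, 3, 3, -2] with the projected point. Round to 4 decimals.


Step 1: Compute ||x|| (intermediates to 6 decimals).
||x|| = sqrt(5.7949^2 + (-3.0117)^2 + (-4.6513)^2 + 7.9133^2) = 11.265261
Step 2: Project.
Since ||x|| > R, scale = R/||x|| = 4/11.265261 = 0.355074, proj(x) = scale * x
proj(x) = [2.057618, -1.069376, -1.651556, 2.809807]
Step 3: Dot product.
a^T * proj(x) = -5*2.057618 + 3*(-1.069376) + 3*(-1.651556) - 2*2.809807 = -24.0705


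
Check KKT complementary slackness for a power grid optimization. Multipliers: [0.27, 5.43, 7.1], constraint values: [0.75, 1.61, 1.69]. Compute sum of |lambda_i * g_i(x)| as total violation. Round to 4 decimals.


KKT complementary slackness check:
lambda_1 * g_1 = 0.27 * 0.75 = 0.2025
lambda_2 * g_2 = 5.43 * 1.61 = 8.7423
lambda_3 * g_3 = 7.1 * 1.69 = 11.999
Total violation = 0.2025 + 8.7423 + 11.999 = 20.9438


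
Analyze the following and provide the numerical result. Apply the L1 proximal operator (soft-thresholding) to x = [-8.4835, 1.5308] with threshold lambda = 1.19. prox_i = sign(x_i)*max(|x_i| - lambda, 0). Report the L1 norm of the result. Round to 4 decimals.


Soft-thresholding with lambda = 1.19:
prox(-8.4835) = sign(-8.4835)*max(|-8.4835| - 1.19, 0) = -7.2935
prox(1.5308) = sign(1.5308)*max(|1.5308| - 1.19, 0) = 0.3408
prox(x) = [-7.2935, 0.3408]
||prox(x)||_1 = 7.2935 + 0.3408 = 7.6343


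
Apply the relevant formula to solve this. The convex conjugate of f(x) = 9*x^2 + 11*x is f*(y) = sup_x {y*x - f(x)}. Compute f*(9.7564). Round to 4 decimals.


f*(y) = sup_x {y*x - a*x^2 - b*x} = sup_x {(y-b)*x - a*x^2}
FOC: (y - b) - 2a*x = 0 => x* = (y - b)/(2a)
x* = (9.7564 - 11)/(2*9) = -0.0691
f*(9.7564) = (y-b)^2/(4a) = (9.7564 - 11)^2/(4*9)
= 1.5465/36 = 0.043


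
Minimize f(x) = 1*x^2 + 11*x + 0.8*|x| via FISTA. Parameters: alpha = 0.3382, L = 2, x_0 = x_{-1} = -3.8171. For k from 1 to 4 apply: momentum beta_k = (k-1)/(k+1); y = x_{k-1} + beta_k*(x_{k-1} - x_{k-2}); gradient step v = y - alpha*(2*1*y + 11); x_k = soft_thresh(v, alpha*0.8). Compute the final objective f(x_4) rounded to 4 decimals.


FISTA on f(x) = 1*x^2 + 11*x + 0.8*|x|
L = 2, alpha = 0.3382
Iteration 1: beta = 0.0, y = -3.8171 + 0.0*(-3.8171 + 3.8171) = -3.8171
  grad(y) = 3.3658, v = y - alpha*grad = -4.9554
  prox(v) = soft_thresh(-4.9554, 0.2706) = -4.6849
Iteration 2: beta = 0.3333, y = -4.6849 + 0.3333*(-4.6849 + 3.8171) = -4.9741
  grad(y) = 1.0518, v = y - alpha*grad = -5.3298
  prox(v) = soft_thresh(-5.3298, 0.2706) = -5.0593
Iteration 3: beta = 0.5, y = -5.0593 + 0.5*(-5.0593 + 4.6849) = -5.2465
  grad(y) = 0.5071, v = y - alpha*grad = -5.418
  prox(v) = soft_thresh(-5.418, 0.2706) = -5.1474
Iteration 4: beta = 0.6, y = -5.1474 + 0.6*(-5.1474 + 5.0593) = -5.2003
  grad(y) = 0.5994, v = y - alpha*grad = -5.403
  prox(v) = soft_thresh(-5.403, 0.2706) = -5.1324
f(x_4) = 1*(-5.1324)^2 + 11*(-5.1324) + 0.8*|-5.1324| = -26.0089


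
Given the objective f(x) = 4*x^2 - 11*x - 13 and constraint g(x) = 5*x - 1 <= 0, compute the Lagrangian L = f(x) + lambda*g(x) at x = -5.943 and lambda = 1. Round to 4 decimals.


Step 1: Evaluate f(x).
f(-5.943) = 4*(-5.943)^2 - 11*(-5.943) - 13 = 193.65
Step 2: Evaluate g(x).
g(-5.943) = 5*-5.943 - 1 = -30.715
Step 3: Compute Lagrangian.
L = 193.65 + 1*-30.715 = 162.935


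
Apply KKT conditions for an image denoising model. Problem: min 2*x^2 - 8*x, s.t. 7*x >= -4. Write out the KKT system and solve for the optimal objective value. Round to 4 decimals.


Step 1: Try lambda = 0 (constraint inactive).
Stationarity: 2*2*x - 8 = 0
x* = 8/(2*2) = 2.0
Check constraint: 7*2.0 = 14.0 >= -4 -- satisfied.
Step 2: Compute optimal value.
f(x*) = 2*2.0^2 - 8*2.0 = -8.0


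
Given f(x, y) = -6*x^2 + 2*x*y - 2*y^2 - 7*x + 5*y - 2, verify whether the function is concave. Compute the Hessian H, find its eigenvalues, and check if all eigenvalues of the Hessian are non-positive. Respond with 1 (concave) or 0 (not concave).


The Hessian of f(x,y) = -6*x^2 + 2*x*y - 2*y^2 - 7*x + 5*y - 2 is:
H = [[-12, 2], [2, -4]]
Trace = -12 - 4 = -16
Determinant = -12*-4 - (2)^2 = 44
Discriminant = (-16)^2 - 4*44 = 80.0
Eigenvalues: lambda_1 = -12.4721, lambda_2 = -3.5279
The function is concave.

1


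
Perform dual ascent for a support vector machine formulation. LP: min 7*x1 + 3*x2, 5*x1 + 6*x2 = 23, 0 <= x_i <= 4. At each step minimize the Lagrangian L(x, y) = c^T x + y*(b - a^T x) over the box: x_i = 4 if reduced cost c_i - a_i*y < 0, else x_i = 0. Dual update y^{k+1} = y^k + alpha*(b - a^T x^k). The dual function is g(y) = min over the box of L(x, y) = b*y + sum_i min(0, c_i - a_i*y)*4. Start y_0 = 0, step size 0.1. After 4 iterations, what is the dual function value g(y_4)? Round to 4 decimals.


Dual ascent for LP: min 7*x1 + 3*x2, 5*x1 + 6*x2 = 23, 0 <= x_i <= 4
Step 1: y^k = 0.0, reduced costs: (7.0, 3.0)
  x^k = (0.0, 0.0), subgradient = b - a^T x = 23.0
  y^{k+1} = 0.0 + 0.1*23.0 = 2.3
Step 2: y^k = 2.3, reduced costs: (-4.5, -10.8)
  x^k = (4.0, 4.0), subgradient = b - a^T x = -21.0
  y^{k+1} = 2.3 + 0.1*-21.0 = 0.2
Step 3: y^k = 0.2, reduced costs: (6.0, 1.8)
  x^k = (0.0, 0.0), subgradient = b - a^T x = 23.0
  y^{k+1} = 0.2 + 0.1*23.0 = 2.5
Step 4: y^k = 2.5, reduced costs: (-5.5, -12.0)
  x^k = (4.0, 4.0), subgradient = b - a^T x = -21.0
  y^{k+1} = 2.5 + 0.1*-21.0 = 0.4
Dual objective at y_4 = 0.4: reduced costs (5.0, 0.6), box minimizer x = (0.0, 0.0)
g(y_4) = b*y + (c1 - a1*y)*x1 + (c2 - a2*y)*x2 = 23*0.4 + 5.0*0.0 + 0.6*0.0 = 9.2 + 0.0 + 0.0 = 9.2


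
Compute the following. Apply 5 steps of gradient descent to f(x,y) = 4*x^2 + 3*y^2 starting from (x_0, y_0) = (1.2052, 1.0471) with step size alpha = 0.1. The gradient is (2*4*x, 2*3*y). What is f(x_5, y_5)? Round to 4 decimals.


Gradient descent on f(x,y) = 4*x^2 + 3*y^2.
Starting point: (1.2052, 1.0471), alpha = 0.1
Step 1: grad_x = 2*4*1.2052 = 9.6416, grad_y = 2*3*1.0471 = 6.2826
  x_1 = 1.2052 - 0.1*9.6416 = 0.241
  y_1 = 1.0471 - 0.1*6.2826 = 0.4188
Step 2: grad_x = 2*4*0.241 = 1.9283, grad_y = 2*3*0.4188 = 2.513
  x_2 = 0.241 - 0.1*1.9283 = 0.0482
  y_2 = 0.4188 - 0.1*2.513 = 0.1675
Step 3: grad_x = 2*4*0.0482 = 0.3857, grad_y = 2*3*0.1675 = 1.0052
  x_3 = 0.0482 - 0.1*0.3857 = 0.0096
  y_3 = 0.1675 - 0.1*1.0052 = 0.067
Step 4: grad_x = 2*4*0.0096 = 0.0771, grad_y = 2*3*0.067 = 0.4021
  x_4 = 0.0096 - 0.1*0.0771 = 0.0019
  y_4 = 0.067 - 0.1*0.4021 = 0.0268
Step 5: grad_x = 2*4*0.0019 = 0.0154, grad_y = 2*3*0.0268 = 0.1608
  x_5 = 0.0019 - 0.1*0.0154 = 0.0004
  y_5 = 0.0268 - 0.1*0.1608 = 0.0107
f(0.0004, 0.0107) = 4*0.0004^2 + 3*0.0107^2 = 0.0003


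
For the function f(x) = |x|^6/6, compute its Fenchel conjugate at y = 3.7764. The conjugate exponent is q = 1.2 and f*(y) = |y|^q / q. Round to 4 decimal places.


The conjugate exponent q satisfies 1/p + 1/q = 1.
p = 6, so q = 6/(6 - 1) = 1.2
|y|^q = 3.7764^1.2 = 4.926
f*(3.7764) = 4.926 / 1.2 = 4.105


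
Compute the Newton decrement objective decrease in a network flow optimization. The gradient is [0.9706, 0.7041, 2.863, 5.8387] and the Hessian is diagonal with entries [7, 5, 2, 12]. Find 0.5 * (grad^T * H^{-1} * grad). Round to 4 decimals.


Step 1: H is diagonal, so H^(-1) * g = [0.1387, 0.1408, 1.4315, 0.4866].
Step 2: g^T H^(-1) g = sum_i g_i^2 / H_ii
  = (0.9706)^2/7 + (0.7041)^2/5 + (2.863)^2/2 + (5.8387)^2/12
  = 0.1346 + 0.0992 + 4.0984 + 2.8409 = 7.173
Step 3: Objective decrease = 0.5 * g^T H^(-1) g = 3.5865


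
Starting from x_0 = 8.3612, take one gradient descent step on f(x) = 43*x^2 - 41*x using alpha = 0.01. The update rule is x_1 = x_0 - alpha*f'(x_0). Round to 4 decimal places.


We compute the gradient at x_0 and apply the update.
f'(x) = 86*x - 41
f'(8.3612) = 86*8.3612 - 41 = 678.0632
x_1 = 8.3612 - 0.01*678.0632 = 1.5806


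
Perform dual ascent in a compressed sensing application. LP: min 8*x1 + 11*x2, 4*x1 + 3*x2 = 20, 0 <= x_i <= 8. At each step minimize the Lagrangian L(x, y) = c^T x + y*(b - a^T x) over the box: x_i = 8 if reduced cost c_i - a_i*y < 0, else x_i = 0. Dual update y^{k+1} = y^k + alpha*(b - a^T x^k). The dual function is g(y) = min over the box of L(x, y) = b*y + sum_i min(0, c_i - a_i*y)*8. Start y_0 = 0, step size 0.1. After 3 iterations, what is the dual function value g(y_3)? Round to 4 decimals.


Dual ascent for LP: min 8*x1 + 11*x2, 4*x1 + 3*x2 = 20, 0 <= x_i <= 8
Step 1: y^k = 0.0, reduced costs: (8.0, 11.0)
  x^k = (0.0, 0.0), subgradient = b - a^T x = 20.0
  y^{k+1} = 0.0 + 0.1*20.0 = 2.0
Step 2: y^k = 2.0, reduced costs: (0.0, 5.0)
  x^k = (0.0, 0.0), subgradient = b - a^T x = 20.0
  y^{k+1} = 2.0 + 0.1*20.0 = 4.0
Step 3: y^k = 4.0, reduced costs: (-8.0, -1.0)
  x^k = (8.0, 8.0), subgradient = b - a^T x = -36.0
  y^{k+1} = 4.0 + 0.1*-36.0 = 0.4
Dual objective at y_3 = 0.4: reduced costs (6.4, 9.8), box minimizer x = (0.0, 0.0)
g(y_3) = b*y + (c1 - a1*y)*x1 + (c2 - a2*y)*x2 = 20*0.4 + 6.4*0.0 + 9.8*0.0 = 8.0 + 0.0 + 0.0 = 8.0


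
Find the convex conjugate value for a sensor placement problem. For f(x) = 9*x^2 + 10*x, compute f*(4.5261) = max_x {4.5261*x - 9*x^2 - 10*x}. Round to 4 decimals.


f*(y) = sup_x {y*x - a*x^2 - b*x} = sup_x {(y-b)*x - a*x^2}
FOC: (y - b) - 2a*x = 0 => x* = (y - b)/(2a)
x* = (4.5261 - 10)/(2*9) = -0.3041
f*(4.5261) = (y-b)^2/(4a) = (4.5261 - 10)^2/(4*9)
= 29.9636/36 = 0.8323


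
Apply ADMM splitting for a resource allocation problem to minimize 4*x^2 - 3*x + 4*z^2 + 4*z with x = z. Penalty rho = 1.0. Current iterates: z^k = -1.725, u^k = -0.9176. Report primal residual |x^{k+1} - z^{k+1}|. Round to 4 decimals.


ADMM iteration with rho = 1.0, z^k = -1.725, u^k = -0.9176
Step 1: x-update.
Minimize 4*x^2 - 3*x + (1.0/2)*(x + 1.725 - 0.9176)^2
FOC: (2*4 + 1.0)*x = 3 + 1.0*(-1.725 + 0.9176)
x^{k+1} = 0.2436
Step 2: z-update.
Minimize 4*z^2 + 4*z + (1.0/2)*(0.2436 - z - 0.9176)^2
FOC: (2*4 + 1.0)*z = -4 + 1.0*(0.2436 - 0.9176)
z^{k+1} = -0.5193
Step 3: u-update.
u^{k+1} = -0.9176 + 0.2436 + 0.5193 = -0.1546
Step 4: Primal residual = |0.2436 + 0.5193| = 0.763


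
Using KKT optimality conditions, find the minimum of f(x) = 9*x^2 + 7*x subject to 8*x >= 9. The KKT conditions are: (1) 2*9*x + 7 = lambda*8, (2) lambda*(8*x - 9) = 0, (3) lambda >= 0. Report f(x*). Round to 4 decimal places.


Step 1: Try lambda = 0 (constraint inactive).
x_unc = -7/(2*9) = -0.3889
Check: 8*-0.3889 = -3.1112 < 9 -- violated!
Step 2: Constraint must be active: 8*x = 9
x* = 9/8 = 1.125
lambda = (2*9*1.125 + 7)/8 = 3.4063
Step 3: Compute optimal value.
f(x*) = 9*1.125^2 + 7*1.125 = 19.2656


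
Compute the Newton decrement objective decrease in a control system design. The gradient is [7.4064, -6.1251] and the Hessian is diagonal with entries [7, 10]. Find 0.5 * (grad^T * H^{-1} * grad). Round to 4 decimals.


Step 1: H is diagonal, so H^(-1) * g = [1.0581, -0.6125].
Step 2: g^T H^(-1) g = sum_i g_i^2 / H_ii
  = (7.4064)^2/7 + (-6.1251)^2/10
  = 7.8364 + 3.7517 = 11.5881
Step 3: Objective decrease = 0.5 * g^T H^(-1) g = 5.794


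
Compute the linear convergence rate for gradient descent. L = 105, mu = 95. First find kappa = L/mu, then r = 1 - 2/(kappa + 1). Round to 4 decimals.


Step 1: Compute the condition number.
kappa = L/mu = 105/95 = 1.1053
Step 2: Compute the convergence rate.
r = 1 - 2/(kappa + 1) = 1 - 2*mu/(L + mu) = (L - mu)/(L + mu) = 10/200 = 0.05


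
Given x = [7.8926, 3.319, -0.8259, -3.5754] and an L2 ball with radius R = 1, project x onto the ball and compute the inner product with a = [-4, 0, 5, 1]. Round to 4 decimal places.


Step 1: Compute ||x|| (intermediates to 6 decimals).
||x|| = sqrt(7.8926^2 + 3.319^2 + (-0.8259)^2 + (-3.5754)^2) = 9.315283
Step 2: Project.
Since ||x|| > R, scale = R/||x|| = 1/9.315283 = 0.10735, proj(x) = scale * x
proj(x) = [0.847271, 0.356295, -0.08866, -0.383819]
Step 3: Dot product.
a^T * proj(x) = -4*0.847271 + 0*0.356295 + 5*(-0.08866) + 1*(-0.383819) = -4.2162


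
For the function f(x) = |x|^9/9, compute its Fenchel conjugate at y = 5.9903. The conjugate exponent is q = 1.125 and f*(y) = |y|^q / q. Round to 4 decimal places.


The conjugate exponent q satisfies 1/p + 1/q = 1.
p = 9, so q = 9/(9 - 1) = 1.125
|y|^q = 5.9903^1.125 = 7.4925
f*(5.9903) = 7.4925 / 1.125 = 6.66


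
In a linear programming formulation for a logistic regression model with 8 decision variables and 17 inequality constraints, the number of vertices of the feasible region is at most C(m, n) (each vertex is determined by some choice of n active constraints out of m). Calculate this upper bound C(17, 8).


Each vertex corresponds to some choice of n active constraints out of m, so the number of vertices is at most C(m, n) = m! / (n!(m-n)!).
m = 17, n = 8
Numerator: 17 * 16 * 15 * 14 * 13 * 12 * 11 * 10
Denominator: 8! = 40320
C(17, 8) = 24310


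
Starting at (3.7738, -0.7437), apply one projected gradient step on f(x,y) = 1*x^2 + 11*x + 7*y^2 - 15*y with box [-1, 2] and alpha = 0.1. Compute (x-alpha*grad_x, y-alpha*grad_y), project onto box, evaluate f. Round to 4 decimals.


Step 1: Compute gradient at (3.7738, -0.7437).
grad_x = 2*1*3.7738 + 11 = 18.5476
grad_y = 2*7*-0.7437 - 15 = -25.4118
Step 2: Gradient step.
x_raw = 3.7738 - 0.1*18.5476 = 1.919
y_raw = -0.7437 - 0.1*-25.4118 = 1.7975
Step 3: Project onto [-1, 2].
x_proj = clip(1.919) = 1.919
y_proj = clip(1.7975) = 1.7975
Step 4: Evaluate f.
f(1.919, 1.7975) = 20.4465


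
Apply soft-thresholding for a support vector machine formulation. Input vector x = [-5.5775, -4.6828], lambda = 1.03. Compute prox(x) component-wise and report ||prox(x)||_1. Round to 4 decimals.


Soft-thresholding with lambda = 1.03:
prox(-5.5775) = sign(-5.5775)*max(|-5.5775| - 1.03, 0) = -4.5475
prox(-4.6828) = sign(-4.6828)*max(|-4.6828| - 1.03, 0) = -3.6528
prox(x) = [-4.5475, -3.6528]
||prox(x)||_1 = 4.5475 + 3.6528 = 8.2003


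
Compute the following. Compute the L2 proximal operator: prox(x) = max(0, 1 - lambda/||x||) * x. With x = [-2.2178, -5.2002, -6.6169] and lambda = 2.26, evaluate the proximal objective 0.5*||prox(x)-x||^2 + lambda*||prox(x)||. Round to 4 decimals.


Step 1: Compute ||x||.
||x|| = 8.7031
Step 2: Compute scaling factor.
scale = max(0, 1 - 2.26/8.7031) = 0.7403
Step 3: prox(x) = [-1.6419, -3.8498, -4.8986]
||prox(x)|| = 6.4431
Step 4: Proximal objective.
0.5*||prox-x||^2 = 2.5538
lambda*||prox|| = 14.5614
Total = 17.1152


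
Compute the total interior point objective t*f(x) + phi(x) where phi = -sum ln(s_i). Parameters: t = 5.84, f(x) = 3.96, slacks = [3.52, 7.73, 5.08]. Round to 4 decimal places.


Step 1: Compute log-barrier.
ln values: [1.2585, 2.0451, 1.6253]
phi = -(1.2585 + 2.0451 + 1.6253) = -4.9289
Step 2: Compute augmented objective.
t*f(x) = 5.84*3.96 = 23.1264
Total = 23.1264 - 4.9289 = 18.1975


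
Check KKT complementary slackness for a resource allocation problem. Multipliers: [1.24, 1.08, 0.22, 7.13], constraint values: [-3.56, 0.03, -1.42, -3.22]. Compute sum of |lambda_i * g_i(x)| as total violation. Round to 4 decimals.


KKT complementary slackness check:
lambda_1 * g_1 = 1.24 * -3.56 = -4.4144
lambda_2 * g_2 = 1.08 * 0.03 = 0.0324
lambda_3 * g_3 = 0.22 * -1.42 = -0.3124
lambda_4 * g_4 = 7.13 * -3.22 = -22.9586
Total violation = 4.4144 + 0.0324 + 0.3124 + 22.9586 = 27.7178


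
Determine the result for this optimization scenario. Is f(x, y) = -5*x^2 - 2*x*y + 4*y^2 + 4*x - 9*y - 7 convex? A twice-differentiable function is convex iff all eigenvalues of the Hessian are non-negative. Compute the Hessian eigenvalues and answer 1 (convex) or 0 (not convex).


The Hessian of f(x,y) = -5*x^2 - 2*x*y + 4*y^2 + 4*x - 9*y - 7 is:
H = [[-10, -2], [-2, 8]]
Trace = -10 + 8 = -2
Determinant = -10*8 - (-2)^2 = -84
Discriminant = (-2)^2 - 4*-84 = 340.0
Eigenvalues: lambda_1 = -10.2195, lambda_2 = 8.2195
The function is not convex.

0


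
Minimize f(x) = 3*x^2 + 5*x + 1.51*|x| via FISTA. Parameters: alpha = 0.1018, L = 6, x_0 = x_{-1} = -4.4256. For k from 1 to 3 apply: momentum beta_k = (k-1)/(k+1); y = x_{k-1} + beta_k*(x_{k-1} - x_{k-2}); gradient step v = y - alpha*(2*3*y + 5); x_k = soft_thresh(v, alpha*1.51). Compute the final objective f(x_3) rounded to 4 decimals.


FISTA on f(x) = 3*x^2 + 5*x + 1.51*|x|
L = 6, alpha = 0.1018
Iteration 1: beta = 0.0, y = -4.4256 + 0.0*(-4.4256 + 4.4256) = -4.4256
  grad(y) = -21.5536, v = y - alpha*grad = -2.2314
  prox(v) = soft_thresh(-2.2314, 0.1537) = -2.0777
Iteration 2: beta = 0.3333, y = -2.0777 + 0.3333*(-2.0777 + 4.4256) = -1.2951
  grad(y) = -2.7706, v = y - alpha*grad = -1.0131
  prox(v) = soft_thresh(-1.0131, 0.1537) = -0.8593
Iteration 3: beta = 0.5, y = -0.8593 + 0.5*(-0.8593 + 2.0777) = -0.2501
  grad(y) = 3.4992, v = y - alpha*grad = -0.6064
  prox(v) = soft_thresh(-0.6064, 0.1537) = -0.4526
f(x_3) = 3*(-0.4526)^2 + 5*(-0.4526) + 1.51*|-0.4526| = -0.9651


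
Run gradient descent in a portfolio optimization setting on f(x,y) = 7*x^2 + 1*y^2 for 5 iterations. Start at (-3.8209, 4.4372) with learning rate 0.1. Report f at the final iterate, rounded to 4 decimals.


Gradient descent on f(x,y) = 7*x^2 + 1*y^2.
Starting point: (-3.8209, 4.4372), alpha = 0.1
Step 1: grad_x = 2*7*-3.8209 = -53.4926, grad_y = 2*1*4.4372 = 8.8744
  x_1 = -3.8209 - 0.1*-53.4926 = 1.5284
  y_1 = 4.4372 - 0.1*8.8744 = 3.5498
Step 2: grad_x = 2*7*1.5284 = 21.397, grad_y = 2*1*3.5498 = 7.0995
  x_2 = 1.5284 - 0.1*21.397 = -0.6113
  y_2 = 3.5498 - 0.1*7.0995 = 2.8398
Step 3: grad_x = 2*7*-0.6113 = -8.5588, grad_y = 2*1*2.8398 = 5.6796
  x_3 = -0.6113 - 0.1*-8.5588 = 0.2445
  y_3 = 2.8398 - 0.1*5.6796 = 2.2718
Step 4: grad_x = 2*7*0.2445 = 3.4235, grad_y = 2*1*2.2718 = 4.5437
  x_4 = 0.2445 - 0.1*3.4235 = -0.0978
  y_4 = 2.2718 - 0.1*4.5437 = 1.8175
Step 5: grad_x = 2*7*-0.0978 = -1.3694, grad_y = 2*1*1.8175 = 3.635
  x_5 = -0.0978 - 0.1*-1.3694 = 0.0391
  y_5 = 1.8175 - 0.1*3.635 = 1.454
f(0.0391, 1.454) = 7*0.0391^2 + 1*1.454^2 = 2.1248


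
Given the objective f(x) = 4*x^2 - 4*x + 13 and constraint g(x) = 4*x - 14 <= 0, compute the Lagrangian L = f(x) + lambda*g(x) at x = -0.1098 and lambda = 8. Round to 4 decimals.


Step 1: Evaluate f(x).
f(-0.1098) = 4*(-0.1098)^2 - 4*(-0.1098) + 13 = 13.4874
Step 2: Evaluate g(x).
g(-0.1098) = 4*-0.1098 - 14 = -14.4392
Step 3: Compute Lagrangian.
L = 13.4874 + 8*-14.4392 = -102.0262


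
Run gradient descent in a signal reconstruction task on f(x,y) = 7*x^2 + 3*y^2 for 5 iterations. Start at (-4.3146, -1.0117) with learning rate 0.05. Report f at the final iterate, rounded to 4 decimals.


Gradient descent on f(x,y) = 7*x^2 + 3*y^2.
Starting point: (-4.3146, -1.0117), alpha = 0.05
Step 1: grad_x = 2*7*-4.3146 = -60.4044, grad_y = 2*3*-1.0117 = -6.0702
  x_1 = -4.3146 - 0.05*-60.4044 = -1.2944
  y_1 = -1.0117 - 0.05*-6.0702 = -0.7082
Step 2: grad_x = 2*7*-1.2944 = -18.1213, grad_y = 2*3*-0.7082 = -4.2491
  x_2 = -1.2944 - 0.05*-18.1213 = -0.3883
  y_2 = -0.7082 - 0.05*-4.2491 = -0.4957
Step 3: grad_x = 2*7*-0.3883 = -5.4364, grad_y = 2*3*-0.4957 = -2.9744
  x_3 = -0.3883 - 0.05*-5.4364 = -0.1165
  y_3 = -0.4957 - 0.05*-2.9744 = -0.347
Step 4: grad_x = 2*7*-0.1165 = -1.6309, grad_y = 2*3*-0.347 = -2.0821
  x_4 = -0.1165 - 0.05*-1.6309 = -0.0349
  y_4 = -0.347 - 0.05*-2.0821 = -0.2429
Step 5: grad_x = 2*7*-0.0349 = -0.4893, grad_y = 2*3*-0.2429 = -1.4575
  x_5 = -0.0349 - 0.05*-0.4893 = -0.0105
  y_5 = -0.2429 - 0.05*-1.4575 = -0.17
f(-0.0105, -0.17) = 7*(-0.0105)^2 + 3*(-0.17)^2 = 0.0875


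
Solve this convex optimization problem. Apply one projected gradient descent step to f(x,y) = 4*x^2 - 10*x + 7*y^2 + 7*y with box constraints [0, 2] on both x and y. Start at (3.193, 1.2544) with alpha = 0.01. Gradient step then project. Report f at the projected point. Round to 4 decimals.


Step 1: Compute gradient at (3.193, 1.2544).
grad_x = 2*4*3.193 - 10 = 15.544
grad_y = 2*7*1.2544 + 7 = 24.5616
Step 2: Gradient step.
x_raw = 3.193 - 0.01*15.544 = 3.0376
y_raw = 1.2544 - 0.01*24.5616 = 1.0088
Step 3: Project onto [0, 2].
x_proj = clip(3.0376) = 2.0
y_proj = clip(1.0088) = 1.0088
Step 4: Evaluate f.
f(2.0, 1.0088) = 10.185


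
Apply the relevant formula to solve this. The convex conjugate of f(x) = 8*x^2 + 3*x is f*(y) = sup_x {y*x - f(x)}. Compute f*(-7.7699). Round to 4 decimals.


f*(y) = sup_x {y*x - a*x^2 - b*x} = sup_x {(y-b)*x - a*x^2}
FOC: (y - b) - 2a*x = 0 => x* = (y - b)/(2a)
x* = (-7.7699 - 3)/(2*8) = -0.6731
f*(-7.7699) = (y-b)^2/(4a) = (-7.7699 - 3)^2/(4*8)
= 115.9907/32 = 3.6247


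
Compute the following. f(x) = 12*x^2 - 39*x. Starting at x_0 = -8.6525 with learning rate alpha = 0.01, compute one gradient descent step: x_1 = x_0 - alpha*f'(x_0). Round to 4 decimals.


We compute the gradient at x_0 and apply the update.
f'(x) = 24*x - 39
f'(-8.6525) = 24*-8.6525 - 39 = -246.66
x_1 = -8.6525 - 0.01*-246.66 = -6.1859


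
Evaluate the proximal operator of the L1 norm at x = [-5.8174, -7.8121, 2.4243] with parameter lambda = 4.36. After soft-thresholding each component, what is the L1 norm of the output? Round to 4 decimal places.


Soft-thresholding with lambda = 4.36:
prox(-5.8174) = sign(-5.8174)*max(|-5.8174| - 4.36, 0) = -1.4574
prox(-7.8121) = sign(-7.8121)*max(|-7.8121| - 4.36, 0) = -3.4521
prox(2.4243) = sign(2.4243)*max(|2.4243| - 4.36, 0) = 0.0
prox(x) = [-1.4574, -3.4521, 0.0]
||prox(x)||_1 = 1.4574 + 3.4521 + 0.0 = 4.9095
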